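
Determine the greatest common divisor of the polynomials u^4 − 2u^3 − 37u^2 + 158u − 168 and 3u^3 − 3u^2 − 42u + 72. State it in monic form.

By polynomial division,
  u^4 − 2u^3 − 37u^2 + 158u − 168 = ((1/3)u − 1/3)(3u^3 − 3u^2 − 42u + 72) + (−24u^2 + 120u − 144)
  3u^3 − 3u^2 − 42u + 72 = (−(1/8)u − 1/2)(−24u^2 + 120u − 144) + (0)
Last nonzero remainder: −24u^2 + 120u − 144. Dividing through by −24 gives the monic gcd u^2 − 5u + 6.

u^2 − 5u + 6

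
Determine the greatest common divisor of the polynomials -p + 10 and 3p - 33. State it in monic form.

1

By polynomial division,
  -p + 10 = (-1/3)(3p - 33) + (-1)
  3p - 33 = (-3p + 33)(-1) + (0)
The last nonzero remainder is the constant -1, so the polynomials are coprime and gcd = 1.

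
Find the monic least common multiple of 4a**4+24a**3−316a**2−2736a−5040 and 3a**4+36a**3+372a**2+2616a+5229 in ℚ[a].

Apply the Euclidean algorithm:
  4a**4+24a**3−316a**2−2736a−5040 = (4/3)(3a**4+36a**3+372a**2+2616a+5229) + (−24a**3−812a**2−6224a−12012)
  3a**4+36a**3+372a**2+2616a+5229 = (−(1/8)a+131/48)(−24a**3−812a**2−6224a−12012) + ((21721/12)a**2+(108605/6)a+152047/4)
  −24a**3−812a**2−6224a−12012 = (−(288/21721)a−6864/21721)((21721/12)a**2+(108605/6)a+152047/4) + (0)
Last nonzero remainder: (21721/12)a**2+(108605/6)a+152047/4. Dividing through by 21721/12 gives the monic gcd a**2+10a+21.
Then lcm(f, g) = f·g / gcd(f, g); expanding and making the result monic gives the answer.

a**6+8a**5+16a**4−344a**3−9185a**2−59292a−104580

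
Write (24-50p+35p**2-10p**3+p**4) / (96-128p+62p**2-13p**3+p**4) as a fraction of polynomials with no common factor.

Apply the Euclidean algorithm:
  p**4-10p**3+35p**2-50p+24 = (p**4-13p**3+62p**2-128p+96) + (3p**3-27p**2+78p-72)
  p**4-13p**3+62p**2-128p+96 = ((1/3)p-4/3)(3p**3-27p**2+78p-72) + (0)
Last nonzero remainder: 3p**3-27p**2+78p-72. Dividing through by 3 gives the monic gcd p**3-9p**2+26p-24.
Cancel p**3-9p**2+26p-24 from numerator and denominator to get the reduced form.

(-1+p)/(-4+p)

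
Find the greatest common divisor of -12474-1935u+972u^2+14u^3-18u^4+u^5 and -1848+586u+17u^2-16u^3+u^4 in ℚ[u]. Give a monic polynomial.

462-31u-12u^2+u^3

Repeated division with remainder:
  u^5-18u^4+14u^3+972u^2-1935u-12474 = (u-2)(u^4-16u^3+17u^2+586u-1848) + (-35u^3+420u^2+1085u-16170)
  u^4-16u^3+17u^2+586u-1848 = (-(1/35)u+4/35)(-35u^3+420u^2+1085u-16170) + (0)
Last nonzero remainder: -35u^3+420u^2+1085u-16170. Dividing through by -35 gives the monic gcd u^3-12u^2-31u+462.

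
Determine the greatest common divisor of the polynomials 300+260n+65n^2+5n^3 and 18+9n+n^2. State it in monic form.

6+n

Repeated division with remainder:
  5n^3+65n^2+260n+300 = (5n+20)(n^2+9n+18) + (−10n−60)
  n^2+9n+18 = (−(1/10)n−3/10)(−10n−60) + (0)
Last nonzero remainder: −10n−60. Dividing through by −10 gives the monic gcd n+6.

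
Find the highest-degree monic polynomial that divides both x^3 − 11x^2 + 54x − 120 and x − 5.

x − 5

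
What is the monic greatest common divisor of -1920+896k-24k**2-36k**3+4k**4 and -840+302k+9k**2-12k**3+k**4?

120-26k-5k**2+k**3

Repeated division with remainder:
  4k**4-36k**3-24k**2+896k-1920 = (4)(k**4-12k**3+9k**2+302k-840) + (12k**3-60k**2-312k+1440)
  k**4-12k**3+9k**2+302k-840 = ((1/12)k-7/12)(12k**3-60k**2-312k+1440) + (0)
Last nonzero remainder: 12k**3-60k**2-312k+1440. Dividing through by 12 gives the monic gcd k**3-5k**2-26k+120.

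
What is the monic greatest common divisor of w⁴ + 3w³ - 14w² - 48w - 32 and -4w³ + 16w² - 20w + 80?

Euclidean algorithm in ℚ[w]:
  w⁴ + 3w³ - 14w² - 48w - 32 = (-(1/4)w - 7/4)(-4w³ + 16w² - 20w + 80) + (9w² - 63w + 108)
  -4w³ + 16w² - 20w + 80 = (-(4/9)w - 4/3)(9w² - 63w + 108) + (-56w + 224)
  9w² - 63w + 108 = (-(9/56)w + 27/56)(-56w + 224) + (0)
Last nonzero remainder: -56w + 224. Dividing through by -56 gives the monic gcd w - 4.

w - 4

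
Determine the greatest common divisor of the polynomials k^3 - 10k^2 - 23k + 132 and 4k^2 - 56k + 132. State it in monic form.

k^2 - 14k + 33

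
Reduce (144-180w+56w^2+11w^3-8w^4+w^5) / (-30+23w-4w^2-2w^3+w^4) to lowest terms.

(-24+26w-9w^2+w^3)/(5-3w+w^2)

Repeated division with remainder:
  w^5-8w^4+11w^3+56w^2-180w+144 = (w-6)(w^4-2w^3-4w^2+23w-30) + (3w^3+9w^2-12w-36)
  w^4-2w^3-4w^2+23w-30 = ((1/3)w-5/3)(3w^3+9w^2-12w-36) + (15w^2+15w-90)
  3w^3+9w^2-12w-36 = ((1/5)w+2/5)(15w^2+15w-90) + (0)
Last nonzero remainder: 15w^2+15w-90. Dividing through by 15 gives the monic gcd w^2+w-6.
Cancel w^2+w-6 from numerator and denominator to get the reduced form.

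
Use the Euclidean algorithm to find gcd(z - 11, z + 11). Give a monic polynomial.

Euclidean algorithm in ℚ[z]:
  z - 11 = (z + 11) + (-22)
  z + 11 = (-(1/22)z - 1/2)(-22) + (0)
The last nonzero remainder is the constant -22, so the polynomials are coprime and gcd = 1.

1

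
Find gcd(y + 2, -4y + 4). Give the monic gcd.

1

Euclidean algorithm in ℚ[y]:
  y + 2 = (-1/4)(-4y + 4) + (3)
  -4y + 4 = (-(4/3)y + 4/3)(3) + (0)
The last nonzero remainder is the constant 3, so the polynomials are coprime and gcd = 1.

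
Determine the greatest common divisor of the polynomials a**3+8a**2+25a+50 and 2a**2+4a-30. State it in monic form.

a+5

Repeated division with remainder:
  a**3+8a**2+25a+50 = ((1/2)a+3)(2a**2+4a-30) + (28a+140)
  2a**2+4a-30 = ((1/14)a-3/14)(28a+140) + (0)
Last nonzero remainder: 28a+140. Dividing through by 28 gives the monic gcd a+5.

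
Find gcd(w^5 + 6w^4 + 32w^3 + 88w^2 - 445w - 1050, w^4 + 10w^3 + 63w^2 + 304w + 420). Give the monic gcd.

w^3 + 4w^2 + 39w + 70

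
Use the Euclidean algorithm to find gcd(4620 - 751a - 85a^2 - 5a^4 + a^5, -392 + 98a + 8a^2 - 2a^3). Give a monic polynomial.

Apply the Euclidean algorithm:
  a^5 - 5a^4 - 85a^2 - 751a + 4620 = (-(1/2)a^2 + (1/2)a - 45/2)(-2a^3 + 8a^2 + 98a - 392) + (-150a^2 + 1650a - 4200)
  -2a^3 + 8a^2 + 98a - 392 = ((1/75)a + 7/75)(-150a^2 + 1650a - 4200) + (0)
Last nonzero remainder: -150a^2 + 1650a - 4200. Dividing through by -150 gives the monic gcd a^2 - 11a + 28.

28 - 11a + a^2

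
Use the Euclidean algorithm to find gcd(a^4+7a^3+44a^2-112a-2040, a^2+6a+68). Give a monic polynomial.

a^2+6a+68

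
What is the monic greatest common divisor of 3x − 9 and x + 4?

Euclidean algorithm in ℚ[x]:
  3x − 9 = (3)(x + 4) + (−21)
  x + 4 = (−(1/21)x − 4/21)(−21) + (0)
The last nonzero remainder is the constant −21, so the polynomials are coprime and gcd = 1.

1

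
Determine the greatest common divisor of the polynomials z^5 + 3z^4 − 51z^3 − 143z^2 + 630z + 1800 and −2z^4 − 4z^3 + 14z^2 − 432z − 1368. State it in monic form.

z^2 + 9z + 18

Euclidean algorithm in ℚ[z]:
  z^5 + 3z^4 − 51z^3 − 143z^2 + 630z + 1800 = (−(1/2)z − 1/2)(−2z^4 − 4z^3 + 14z^2 − 432z − 1368) + (−46z^3 − 352z^2 − 270z + 1116)
  −2z^4 − 4z^3 + 14z^2 − 432z − 1368 = ((1/23)z − 130/529)(−46z^3 − 352z^2 − 270z + 1116) + (−(32144/529)z^2 − (289296/529)z − 578592/529)
  −46z^3 − 352z^2 − 270z + 1116 = ((12167/16072)z − 16399/16072)(−(32144/529)z^2 − (289296/529)z − 578592/529) + (0)
Last nonzero remainder: −(32144/529)z^2 − (289296/529)z − 578592/529. Dividing through by −32144/529 gives the monic gcd z^2 + 9z + 18.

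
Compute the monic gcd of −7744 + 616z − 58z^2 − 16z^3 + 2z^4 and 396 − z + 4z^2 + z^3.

Apply the Euclidean algorithm:
  2z^4 − 16z^3 − 58z^2 + 616z − 7744 = (2z − 24)(z^3 + 4z^2 − z + 396) + (40z^2 − 200z + 1760)
  z^3 + 4z^2 − z + 396 = ((1/40)z + 9/40)(40z^2 − 200z + 1760) + (0)
Last nonzero remainder: 40z^2 − 200z + 1760. Dividing through by 40 gives the monic gcd z^2 − 5z + 44.

44 − 5z + z^2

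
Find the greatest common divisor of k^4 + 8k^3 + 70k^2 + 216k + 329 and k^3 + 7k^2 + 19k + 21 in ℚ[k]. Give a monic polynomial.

k^2 + 4k + 7

Repeated division with remainder:
  k^4 + 8k^3 + 70k^2 + 216k + 329 = (k + 1)(k^3 + 7k^2 + 19k + 21) + (44k^2 + 176k + 308)
  k^3 + 7k^2 + 19k + 21 = ((1/44)k + 3/44)(44k^2 + 176k + 308) + (0)
Last nonzero remainder: 44k^2 + 176k + 308. Dividing through by 44 gives the monic gcd k^2 + 4k + 7.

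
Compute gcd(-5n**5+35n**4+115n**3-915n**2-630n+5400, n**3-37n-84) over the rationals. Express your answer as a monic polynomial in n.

n**2+7n+12

Euclidean algorithm in ℚ[n]:
  -5n**5+35n**4+115n**3-915n**2-630n+5400 = (-5n**2+35n-70)(n**3-37n-84) + (-40n**2-280n-480)
  n**3-37n-84 = (-(1/40)n+7/40)(-40n**2-280n-480) + (0)
Last nonzero remainder: -40n**2-280n-480. Dividing through by -40 gives the monic gcd n**2+7n+12.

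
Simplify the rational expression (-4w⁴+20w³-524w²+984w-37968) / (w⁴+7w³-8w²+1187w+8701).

(-4w²-24w-336)/(w²+18w+77)

By polynomial division,
  -4w⁴+20w³-524w²+984w-37968 = (-4)(w⁴+7w³-8w²+1187w+8701) + (48w³-556w²+5732w-3164)
  w⁴+7w³-8w²+1187w+8701 = ((1/48)w+223/576)(48w³-556w²+5732w-3164) + ((12649/144)w²-(139139/144)w+1429337/144)
  48w³-556w²+5732w-3164 = ((6912/12649)w-576/1807)((12649/144)w²-(139139/144)w+1429337/144) + (0)
Last nonzero remainder: (12649/144)w²-(139139/144)w+1429337/144. Dividing through by 12649/144 gives the monic gcd w²-11w+113.
Cancel w²-11w+113 from numerator and denominator to get the reduced form.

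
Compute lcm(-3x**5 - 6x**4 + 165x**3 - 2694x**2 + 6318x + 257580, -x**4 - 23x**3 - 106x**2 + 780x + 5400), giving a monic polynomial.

By polynomial division,
  -3x**5 - 6x**4 + 165x**3 - 2694x**2 + 6318x + 257580 = (3x - 63)(-x**4 - 23x**3 - 106x**2 + 780x + 5400) + (-966x**3 - 11712x**2 + 39258x + 597780)
  -x**4 - 23x**3 - 106x**2 + 780x + 5400 = ((1/966)x + 1751/155526)(-966x**3 - 11712x**2 + 39258x + 597780) + (-(383097/25921)x**2 - (7278843/25921)x - 34478730/25921)
  -966x**3 - 11712x**2 + 39258x + 597780 = ((8346562/127699)x - 57389094/127699)(-(383097/25921)x**2 - (7278843/25921)x - 34478730/25921) + (0)
Last nonzero remainder: -(383097/25921)x**2 - (7278843/25921)x - 34478730/25921. Dividing through by -383097/25921 gives the monic gcd x**2 + 19x + 90.
Then lcm(f, g) = f·g / gcd(f, g); expanding and making the result monic gives the answer.

x**7 + 6x**6 - 107x**5 + 558x**4 + 4786x**3 - 148164x**2 - 217080x + 5151600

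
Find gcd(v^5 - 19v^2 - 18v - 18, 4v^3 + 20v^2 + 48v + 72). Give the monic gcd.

v^2 + 2v + 6

By polynomial division,
  v^5 - 19v^2 - 18v - 18 = ((1/4)v^2 - (5/4)v + 13/4)(4v^3 + 20v^2 + 48v + 72) + (-42v^2 - 84v - 252)
  4v^3 + 20v^2 + 48v + 72 = (-(2/21)v - 2/7)(-42v^2 - 84v - 252) + (0)
Last nonzero remainder: -42v^2 - 84v - 252. Dividing through by -42 gives the monic gcd v^2 + 2v + 6.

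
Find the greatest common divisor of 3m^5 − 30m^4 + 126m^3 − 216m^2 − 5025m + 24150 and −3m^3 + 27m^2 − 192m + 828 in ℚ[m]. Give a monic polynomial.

By polynomial division,
  3m^5 − 30m^4 + 126m^3 − 216m^2 − 5025m + 24150 = (−m^2 + m + 31)(−3m^3 + 27m^2 − 192m + 828) + (−33m^2 + 99m − 1518)
  −3m^3 + 27m^2 − 192m + 828 = ((1/11)m − 6/11)(−33m^2 + 99m − 1518) + (0)
Last nonzero remainder: −33m^2 + 99m − 1518. Dividing through by −33 gives the monic gcd m^2 − 3m + 46.

m^2 − 3m + 46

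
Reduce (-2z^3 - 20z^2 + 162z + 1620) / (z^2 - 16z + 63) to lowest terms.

(-2z^2 - 38z - 180)/(z - 7)

Euclidean algorithm in ℚ[z]:
  -2z^3 - 20z^2 + 162z + 1620 = (-2z - 52)(z^2 - 16z + 63) + (-544z + 4896)
  z^2 - 16z + 63 = (-(1/544)z + 7/544)(-544z + 4896) + (0)
Last nonzero remainder: -544z + 4896. Dividing through by -544 gives the monic gcd z - 9.
Cancel z - 9 from numerator and denominator to get the reduced form.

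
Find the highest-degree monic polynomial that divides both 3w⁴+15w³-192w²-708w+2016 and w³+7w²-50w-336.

w³+7w²-50w-336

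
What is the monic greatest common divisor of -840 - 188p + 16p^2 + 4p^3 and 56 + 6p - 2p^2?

-7 + p

Apply the Euclidean algorithm:
  4p^3 + 16p^2 - 188p - 840 = (-2p - 14)(-2p^2 + 6p + 56) + (8p - 56)
  -2p^2 + 6p + 56 = (-(1/4)p - 1)(8p - 56) + (0)
Last nonzero remainder: 8p - 56. Dividing through by 8 gives the monic gcd p - 7.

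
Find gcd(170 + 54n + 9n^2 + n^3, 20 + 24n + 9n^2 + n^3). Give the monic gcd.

Apply the Euclidean algorithm:
  n^3 + 9n^2 + 54n + 170 = (n^3 + 9n^2 + 24n + 20) + (30n + 150)
  n^3 + 9n^2 + 24n + 20 = ((1/30)n^2 + (2/15)n + 2/15)(30n + 150) + (0)
Last nonzero remainder: 30n + 150. Dividing through by 30 gives the monic gcd n + 5.

5 + n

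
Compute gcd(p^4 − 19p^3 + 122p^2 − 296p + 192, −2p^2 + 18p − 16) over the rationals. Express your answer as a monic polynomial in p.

Apply the Euclidean algorithm:
  p^4 − 19p^3 + 122p^2 − 296p + 192 = (−(1/2)p^2 + 5p − 12)(−2p^2 + 18p − 16) + (0)
Last nonzero remainder: −2p^2 + 18p − 16. Dividing through by −2 gives the monic gcd p^2 − 9p + 8.

p^2 − 9p + 8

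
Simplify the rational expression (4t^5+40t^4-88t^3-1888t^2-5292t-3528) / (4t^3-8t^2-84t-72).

(t^3+6t^2-49t-294)/(t-6)

By polynomial division,
  4t^5+40t^4-88t^3-1888t^2-5292t-3528 = (t^2+12t+23)(4t^3-8t^2-84t-72) + (-624t^2-2496t-1872)
  4t^3-8t^2-84t-72 = (-(1/156)t+1/26)(-624t^2-2496t-1872) + (0)
Last nonzero remainder: -624t^2-2496t-1872. Dividing through by -624 gives the monic gcd t^2+4t+3.
Cancel t^2+4t+3 from numerator and denominator to get the reduced form.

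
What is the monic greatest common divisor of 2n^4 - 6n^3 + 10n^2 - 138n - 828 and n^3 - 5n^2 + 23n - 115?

n^2 + 23

By polynomial division,
  2n^4 - 6n^3 + 10n^2 - 138n - 828 = (2n + 4)(n^3 - 5n^2 + 23n - 115) + (-16n^2 - 368)
  n^3 - 5n^2 + 23n - 115 = (-(1/16)n + 5/16)(-16n^2 - 368) + (0)
Last nonzero remainder: -16n^2 - 368. Dividing through by -16 gives the monic gcd n^2 + 23.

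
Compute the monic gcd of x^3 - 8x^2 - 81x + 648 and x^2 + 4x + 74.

1

Apply the Euclidean algorithm:
  x^3 - 8x^2 - 81x + 648 = (x - 12)(x^2 + 4x + 74) + (-107x + 1536)
  x^2 + 4x + 74 = (-(1/107)x - 1964/11449)(-107x + 1536) + (3863930/11449)
  -107x + 1536 = (-(1225043/3863930)x + 8792832/1931965)(3863930/11449) + (0)
The last nonzero remainder is the constant 3863930/11449, so the polynomials are coprime and gcd = 1.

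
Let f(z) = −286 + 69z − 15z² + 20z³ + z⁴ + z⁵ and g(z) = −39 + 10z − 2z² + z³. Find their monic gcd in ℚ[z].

Repeated division with remainder:
  z⁵ + z⁴ + 20z³ − 15z² + 69z − 286 = (z² + 3z + 16)(z³ − 2z² + 10z − 39) + (26z² + 26z + 338)
  z³ − 2z² + 10z − 39 = ((1/26)z − 3/26)(26z² + 26z + 338) + (0)
Last nonzero remainder: 26z² + 26z + 338. Dividing through by 26 gives the monic gcd z² + z + 13.

13 + z + z²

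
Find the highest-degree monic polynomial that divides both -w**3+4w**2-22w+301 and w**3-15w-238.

By polynomial division,
  -w**3+4w**2-22w+301 = (-1)(w**3-15w-238) + (4w**2-37w+63)
  w**3-15w-238 = ((1/4)w+37/16)(4w**2-37w+63) + ((877/16)w-6139/16)
  4w**2-37w+63 = ((64/877)w-144/877)((877/16)w-6139/16) + (0)
Last nonzero remainder: (877/16)w-6139/16. Dividing through by 877/16 gives the monic gcd w-7.

w-7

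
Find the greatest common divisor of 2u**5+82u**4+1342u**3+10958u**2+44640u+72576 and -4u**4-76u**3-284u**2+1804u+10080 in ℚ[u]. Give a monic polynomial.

By polynomial division,
  2u**5+82u**4+1342u**3+10958u**2+44640u+72576 = (-(1/2)u-11)(-4u**4-76u**3-284u**2+1804u+10080) + (364u**3+8736u**2+69524u+183456)
  -4u**4-76u**3-284u**2+1804u+10080 = (-(1/91)u+5/91)(364u**3+8736u**2+69524u+183456) + (0)
Last nonzero remainder: 364u**3+8736u**2+69524u+183456. Dividing through by 364 gives the monic gcd u**3+24u**2+191u+504.

u**3+24u**2+191u+504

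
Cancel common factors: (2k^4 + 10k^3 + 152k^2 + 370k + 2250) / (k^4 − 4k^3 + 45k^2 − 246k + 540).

(2k^2 + 6k + 50)/(k^2 − 6k + 12)

Apply the Euclidean algorithm:
  2k^4 + 10k^3 + 152k^2 + 370k + 2250 = (2)(k^4 − 4k^3 + 45k^2 − 246k + 540) + (18k^3 + 62k^2 + 862k + 1170)
  k^4 − 4k^3 + 45k^2 − 246k + 540 = ((1/18)k − 67/162)(18k^3 + 62k^2 + 862k + 1170) + ((1843/81)k^2 + (3686/81)k + 9215/9)
  18k^3 + 62k^2 + 862k + 1170 = ((1458/1843)k + 2106/1843)((1843/81)k^2 + (3686/81)k + 9215/9) + (0)
Last nonzero remainder: (1843/81)k^2 + (3686/81)k + 9215/9. Dividing through by 1843/81 gives the monic gcd k^2 + 2k + 45.
Cancel k^2 + 2k + 45 from numerator and denominator to get the reduced form.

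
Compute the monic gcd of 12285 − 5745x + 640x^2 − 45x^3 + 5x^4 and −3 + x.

−3 + x

Repeated division with remainder:
  5x^4 − 45x^3 + 640x^2 − 5745x + 12285 = (5x^3 − 30x^2 + 550x − 4095)(x − 3) + (0)
The last nonzero remainder x − 3 is already monic.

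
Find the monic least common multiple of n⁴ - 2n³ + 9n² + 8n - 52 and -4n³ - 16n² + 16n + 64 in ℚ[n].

By polynomial division,
  n⁴ - 2n³ + 9n² + 8n - 52 = (-(1/4)n + 3/2)(-4n³ - 16n² + 16n + 64) + (37n² - 148)
  -4n³ - 16n² + 16n + 64 = (-(4/37)n - 16/37)(37n² - 148) + (0)
Last nonzero remainder: 37n² - 148. Dividing through by 37 gives the monic gcd n² - 4.
Then lcm(f, g) = f·g / gcd(f, g); expanding and making the result monic gives the answer.

n⁵ + 2n⁴ + n³ + 44n² - 20n - 208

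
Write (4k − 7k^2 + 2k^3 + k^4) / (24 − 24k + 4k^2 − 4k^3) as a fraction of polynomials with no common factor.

Repeated division with remainder:
  k^4 + 2k^3 − 7k^2 + 4k = (−(1/4)k − 3/4)(−4k^3 + 4k^2 − 24k + 24) + (−10k^2 − 8k + 18)
  −4k^3 + 4k^2 − 24k + 24 = ((2/5)k − 18/25)(−10k^2 − 8k + 18) + (−(924/25)k + 924/25)
  −10k^2 − 8k + 18 = ((125/462)k + 75/154)(−(924/25)k + 924/25) + (0)
Last nonzero remainder: −(924/25)k + 924/25. Dividing through by −924/25 gives the monic gcd k − 1.
Cancel k − 1 from numerator and denominator to get the reduced form.

(4k − 3k^2 − k^3)/(24 + 4k^2)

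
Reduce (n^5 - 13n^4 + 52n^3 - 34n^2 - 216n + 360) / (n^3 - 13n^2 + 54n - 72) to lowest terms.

Apply the Euclidean algorithm:
  n^5 - 13n^4 + 52n^3 - 34n^2 - 216n + 360 = (n^2 - 2)(n^3 - 13n^2 + 54n - 72) + (12n^2 - 108n + 216)
  n^3 - 13n^2 + 54n - 72 = ((1/12)n - 1/3)(12n^2 - 108n + 216) + (0)
Last nonzero remainder: 12n^2 - 108n + 216. Dividing through by 12 gives the monic gcd n^2 - 9n + 18.
Cancel n^2 - 9n + 18 from numerator and denominator to get the reduced form.

(n^3 - 4n^2 - 2n + 20)/(n - 4)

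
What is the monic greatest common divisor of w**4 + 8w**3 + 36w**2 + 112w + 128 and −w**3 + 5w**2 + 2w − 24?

w + 2

By polynomial division,
  w**4 + 8w**3 + 36w**2 + 112w + 128 = (−w − 13)(−w**3 + 5w**2 + 2w − 24) + (103w**2 + 114w − 184)
  −w**3 + 5w**2 + 2w − 24 = (−(1/103)w + 629/10609)(103w**2 + 114w − 184) + (−(69440/10609)w − 138880/10609)
  103w**2 + 114w − 184 = (−(1092727/69440)w + 244007/17360)(−(69440/10609)w − 138880/10609) + (0)
Last nonzero remainder: −(69440/10609)w − 138880/10609. Dividing through by −69440/10609 gives the monic gcd w + 2.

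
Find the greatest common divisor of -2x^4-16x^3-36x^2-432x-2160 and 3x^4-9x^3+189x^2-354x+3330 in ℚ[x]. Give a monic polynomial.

x^2-4x+30

Euclidean algorithm in ℚ[x]:
  -2x^4-16x^3-36x^2-432x-2160 = (-2/3)(3x^4-9x^3+189x^2-354x+3330) + (-22x^3+90x^2-668x+60)
  3x^4-9x^3+189x^2-354x+3330 = (-(3/22)x-18/121)(-22x^3+90x^2-668x+60) + ((13467/121)x^2-(53868/121)x+404010/121)
  -22x^3+90x^2-668x+60 = (-(2662/13467)x+242/13467)((13467/121)x^2-(53868/121)x+404010/121) + (0)
Last nonzero remainder: (13467/121)x^2-(53868/121)x+404010/121. Dividing through by 13467/121 gives the monic gcd x^2-4x+30.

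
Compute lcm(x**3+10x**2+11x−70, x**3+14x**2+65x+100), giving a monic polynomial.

x**5+19x**4+121x**3+229x**2−410x−1400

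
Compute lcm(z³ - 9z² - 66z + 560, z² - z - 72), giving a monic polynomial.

z⁴ - 18z³ + 15z² + 1154z - 5040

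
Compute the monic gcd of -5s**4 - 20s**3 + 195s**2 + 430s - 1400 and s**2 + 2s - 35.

s**2 + 2s - 35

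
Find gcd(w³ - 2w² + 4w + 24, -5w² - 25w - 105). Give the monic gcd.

Euclidean algorithm in ℚ[w]:
  w³ - 2w² + 4w + 24 = (-(1/5)w + 7/5)(-5w² - 25w - 105) + (18w + 171)
  -5w² - 25w - 105 = (-(5/18)w + 5/4)(18w + 171) + (-1275/4)
  18w + 171 = (-(24/425)w - 228/425)(-1275/4) + (0)
The last nonzero remainder is the constant -1275/4, so the polynomials are coprime and gcd = 1.

1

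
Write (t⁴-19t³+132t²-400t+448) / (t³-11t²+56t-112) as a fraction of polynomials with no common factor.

(t³-15t²+72t-112)/(t²-7t+28)

By polynomial division,
  t⁴-19t³+132t²-400t+448 = (t-8)(t³-11t²+56t-112) + (-12t²+160t-448)
  t³-11t²+56t-112 = (-(1/12)t-7/36)(-12t²+160t-448) + ((448/9)t-1792/9)
  -12t²+160t-448 = (-(27/112)t+9/4)((448/9)t-1792/9) + (0)
Last nonzero remainder: (448/9)t-1792/9. Dividing through by 448/9 gives the monic gcd t-4.
Cancel t-4 from numerator and denominator to get the reduced form.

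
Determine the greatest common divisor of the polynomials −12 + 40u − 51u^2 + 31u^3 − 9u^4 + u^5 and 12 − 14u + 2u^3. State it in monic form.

Euclidean algorithm in ℚ[u]:
  u^5 − 9u^4 + 31u^3 − 51u^2 + 40u − 12 = ((1/2)u^2 − (9/2)u + 19)(2u^3 − 14u + 12) + (−120u^2 + 360u − 240)
  2u^3 − 14u + 12 = (−(1/60)u − 1/20)(−120u^2 + 360u − 240) + (0)
Last nonzero remainder: −120u^2 + 360u − 240. Dividing through by −120 gives the monic gcd u^2 − 3u + 2.

2 − 3u + u^2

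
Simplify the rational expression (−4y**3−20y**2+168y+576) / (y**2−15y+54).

(−4y**2−44y−96)/(y−9)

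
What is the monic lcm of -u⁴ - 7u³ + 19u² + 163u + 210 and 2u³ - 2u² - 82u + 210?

u⁵ + 4u⁴ - 40u³ - 106u² + 279u + 630

Euclidean algorithm in ℚ[u]:
  -u⁴ - 7u³ + 19u² + 163u + 210 = (-(1/2)u - 4)(2u³ - 2u² - 82u + 210) + (-30u² - 60u + 1050)
  2u³ - 2u² - 82u + 210 = (-(1/15)u + 1/5)(-30u² - 60u + 1050) + (0)
Last nonzero remainder: -30u² - 60u + 1050. Dividing through by -30 gives the monic gcd u² + 2u - 35.
Then lcm(f, g) = f·g / gcd(f, g); expanding and making the result monic gives the answer.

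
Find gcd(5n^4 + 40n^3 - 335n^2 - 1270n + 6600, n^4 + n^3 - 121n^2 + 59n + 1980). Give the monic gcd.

n^2 + 6n - 55

Euclidean algorithm in ℚ[n]:
  5n^4 + 40n^3 - 335n^2 - 1270n + 6600 = (5)(n^4 + n^3 - 121n^2 + 59n + 1980) + (35n^3 + 270n^2 - 1565n - 3300)
  n^4 + n^3 - 121n^2 + 59n + 1980 = ((1/35)n - 47/245)(35n^3 + 270n^2 - 1565n - 3300) + (-(1200/49)n^2 - (7200/49)n + 66000/49)
  35n^3 + 270n^2 - 1565n - 3300 = (-(343/240)n - 49/20)(-(1200/49)n^2 - (7200/49)n + 66000/49) + (0)
Last nonzero remainder: -(1200/49)n^2 - (7200/49)n + 66000/49. Dividing through by -1200/49 gives the monic gcd n^2 + 6n - 55.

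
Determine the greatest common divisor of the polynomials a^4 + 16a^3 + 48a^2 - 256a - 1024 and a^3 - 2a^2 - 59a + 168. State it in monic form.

a + 8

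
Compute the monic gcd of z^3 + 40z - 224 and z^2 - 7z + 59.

1

Euclidean algorithm in ℚ[z]:
  z^3 + 40z - 224 = (z + 7)(z^2 - 7z + 59) + (30z - 637)
  z^2 - 7z + 59 = ((1/30)z + 427/900)(30z - 637) + (325099/900)
  30z - 637 = ((27000/325099)z - 573300/325099)(325099/900) + (0)
The last nonzero remainder is the constant 325099/900, so the polynomials are coprime and gcd = 1.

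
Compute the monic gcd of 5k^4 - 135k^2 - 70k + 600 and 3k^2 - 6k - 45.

Apply the Euclidean algorithm:
  5k^4 - 135k^2 - 70k + 600 = ((5/3)k^2 + (10/3)k - 40/3)(3k^2 - 6k - 45) + (0)
Last nonzero remainder: 3k^2 - 6k - 45. Dividing through by 3 gives the monic gcd k^2 - 2k - 15.

k^2 - 2k - 15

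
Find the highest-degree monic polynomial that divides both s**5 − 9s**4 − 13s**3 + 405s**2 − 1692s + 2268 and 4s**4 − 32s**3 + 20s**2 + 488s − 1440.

Repeated division with remainder:
  s**5 − 9s**4 − 13s**3 + 405s**2 − 1692s + 2268 = ((1/4)s − 1/4)(4s**4 − 32s**3 + 20s**2 + 488s − 1440) + (−26s**3 + 288s**2 − 1210s + 1908)
  4s**4 − 32s**3 + 20s**2 + 488s − 1440 = (−(2/13)s − 80/169)(−26s**3 + 288s**2 − 1210s + 1908) + (−(5040/169)s**2 + (35280/169)s − 90720/169)
  −26s**3 + 288s**2 − 1210s + 1908 = ((2197/2520)s − 8957/2520)(−(5040/169)s**2 + (35280/169)s − 90720/169) + (0)
Last nonzero remainder: −(5040/169)s**2 + (35280/169)s − 90720/169. Dividing through by −5040/169 gives the monic gcd s**2 − 7s + 18.

s**2 − 7s + 18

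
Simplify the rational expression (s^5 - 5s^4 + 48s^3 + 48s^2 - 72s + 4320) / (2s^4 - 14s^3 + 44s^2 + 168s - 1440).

(s^2 - 3s + 30)/(2s - 10)

Apply the Euclidean algorithm:
  s^5 - 5s^4 + 48s^3 + 48s^2 - 72s + 4320 = ((1/2)s + 1)(2s^4 - 14s^3 + 44s^2 + 168s - 1440) + (40s^3 - 80s^2 + 480s + 5760)
  2s^4 - 14s^3 + 44s^2 + 168s - 1440 = ((1/20)s - 1/4)(40s^3 - 80s^2 + 480s + 5760) + (0)
Last nonzero remainder: 40s^3 - 80s^2 + 480s + 5760. Dividing through by 40 gives the monic gcd s^3 - 2s^2 + 12s + 144.
Cancel s^3 - 2s^2 + 12s + 144 from numerator and denominator to get the reduced form.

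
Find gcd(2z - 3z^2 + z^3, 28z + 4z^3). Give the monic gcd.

Repeated division with remainder:
  z^3 - 3z^2 + 2z = (1/4)(4z^3 + 28z) + (-3z^2 - 5z)
  4z^3 + 28z = (-(4/3)z + 20/9)(-3z^2 - 5z) + ((352/9)z)
  -3z^2 - 5z = (-(27/352)z - 45/352)((352/9)z) + (0)
Last nonzero remainder: (352/9)z. Dividing through by 352/9 gives the monic gcd z.

z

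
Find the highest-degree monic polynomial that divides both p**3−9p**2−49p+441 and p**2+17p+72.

Repeated division with remainder:
  p**3−9p**2−49p+441 = (p−26)(p**2+17p+72) + (321p+2313)
  p**2+17p+72 = ((1/321)p+1048/34347)(321p+2313) + (16320/11449)
  321p+2313 = ((1225043/5440)p+8827179/5440)(16320/11449) + (0)
The last nonzero remainder is the constant 16320/11449, so the polynomials are coprime and gcd = 1.

1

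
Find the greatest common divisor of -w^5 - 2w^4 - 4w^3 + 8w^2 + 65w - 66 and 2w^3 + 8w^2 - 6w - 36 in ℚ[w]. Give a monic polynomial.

Euclidean algorithm in ℚ[w]:
  -w^5 - 2w^4 - 4w^3 + 8w^2 + 65w - 66 = (-(1/2)w^2 + w - 15/2)(2w^3 + 8w^2 - 6w - 36) + (56w^2 + 56w - 336)
  2w^3 + 8w^2 - 6w - 36 = ((1/28)w + 3/28)(56w^2 + 56w - 336) + (0)
Last nonzero remainder: 56w^2 + 56w - 336. Dividing through by 56 gives the monic gcd w^2 + w - 6.

w^2 + w - 6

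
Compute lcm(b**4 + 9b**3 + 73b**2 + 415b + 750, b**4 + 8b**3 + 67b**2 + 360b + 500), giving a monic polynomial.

b**5 + 11b**4 + 91b**3 + 561b**2 + 1580b + 1500

By polynomial division,
  b**4 + 9b**3 + 73b**2 + 415b + 750 = (b**4 + 8b**3 + 67b**2 + 360b + 500) + (b**3 + 6b**2 + 55b + 250)
  b**4 + 8b**3 + 67b**2 + 360b + 500 = (b + 2)(b**3 + 6b**2 + 55b + 250) + (0)
The last nonzero remainder b**3 + 6b**2 + 55b + 250 is already monic.
Then lcm(f, g) = f·g / gcd(f, g); expanding and making the result monic gives the answer.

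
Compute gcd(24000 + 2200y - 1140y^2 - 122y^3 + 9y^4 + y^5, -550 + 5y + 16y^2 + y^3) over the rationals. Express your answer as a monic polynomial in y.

-50 + 5y + y^2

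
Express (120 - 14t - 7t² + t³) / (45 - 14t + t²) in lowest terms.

Euclidean algorithm in ℚ[t]:
  t³ - 7t² - 14t + 120 = (t + 7)(t² - 14t + 45) + (39t - 195)
  t² - 14t + 45 = ((1/39)t - 3/13)(39t - 195) + (0)
Last nonzero remainder: 39t - 195. Dividing through by 39 gives the monic gcd t - 5.
Cancel t - 5 from numerator and denominator to get the reduced form.

(-24 - 2t + t²)/(-9 + t)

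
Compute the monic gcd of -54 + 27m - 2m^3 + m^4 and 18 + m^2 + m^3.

3 + m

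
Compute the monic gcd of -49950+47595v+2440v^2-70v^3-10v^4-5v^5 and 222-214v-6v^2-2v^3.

-111+107v+3v^2+v^3

Euclidean algorithm in ℚ[v]:
  -5v^5-10v^4-70v^3+2440v^2+47595v-49950 = ((5/2)v^2-(5/2)v-225)(-2v^3-6v^2-214v+222) + (0)
Last nonzero remainder: -2v^3-6v^2-214v+222. Dividing through by -2 gives the monic gcd v^3+3v^2+107v-111.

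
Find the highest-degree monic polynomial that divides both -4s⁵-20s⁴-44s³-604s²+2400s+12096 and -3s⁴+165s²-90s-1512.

s³+6s²-19s-84

Repeated division with remainder:
  -4s⁵-20s⁴-44s³-604s²+2400s+12096 = ((4/3)s+20/3)(-3s⁴+165s²-90s-1512) + (-264s³-1584s²+5016s+22176)
  -3s⁴+165s²-90s-1512 = ((1/88)s-3/44)(-264s³-1584s²+5016s+22176) + (0)
Last nonzero remainder: -264s³-1584s²+5016s+22176. Dividing through by -264 gives the monic gcd s³+6s²-19s-84.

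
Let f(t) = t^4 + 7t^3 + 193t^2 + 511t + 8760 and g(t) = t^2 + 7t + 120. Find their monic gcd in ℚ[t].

t^2 + 7t + 120

Repeated division with remainder:
  t^4 + 7t^3 + 193t^2 + 511t + 8760 = (t^2 + 73)(t^2 + 7t + 120) + (0)
The last nonzero remainder t^2 + 7t + 120 is already monic.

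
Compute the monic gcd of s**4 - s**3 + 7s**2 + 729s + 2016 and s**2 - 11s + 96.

Euclidean algorithm in ℚ[s]:
  s**4 - s**3 + 7s**2 + 729s + 2016 = (s**2 + 10s + 21)(s**2 - 11s + 96) + (0)
The last nonzero remainder s**2 - 11s + 96 is already monic.

s**2 - 11s + 96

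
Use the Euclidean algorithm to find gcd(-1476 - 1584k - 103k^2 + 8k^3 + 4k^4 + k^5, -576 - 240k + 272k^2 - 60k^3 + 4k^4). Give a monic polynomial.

-6 - 5k + k^2

Euclidean algorithm in ℚ[k]:
  k^5 + 4k^4 + 8k^3 - 103k^2 - 1584k - 1476 = ((1/4)k + 19/4)(4k^4 - 60k^3 + 272k^2 - 240k - 576) + (225k^3 - 1335k^2 - 300k + 1260)
  4k^4 - 60k^3 + 272k^2 - 240k - 576 = ((4/225)k - 544/3375)(225k^3 - 1335k^2 - 300k + 1260) + ((13984/225)k^2 - (13984/45)k - 27968/75)
  225k^3 - 1335k^2 - 300k + 1260 = ((50625/13984)k - 23625/6992)((13984/225)k^2 - (13984/45)k - 27968/75) + (0)
Last nonzero remainder: (13984/225)k^2 - (13984/45)k - 27968/75. Dividing through by 13984/225 gives the monic gcd k^2 - 5k - 6.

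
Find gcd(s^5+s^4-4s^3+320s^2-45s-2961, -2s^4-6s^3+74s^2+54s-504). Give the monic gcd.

Euclidean algorithm in ℚ[s]:
  s^5+s^4-4s^3+320s^2-45s-2961 = (-(1/2)s+1)(-2s^4-6s^3+74s^2+54s-504) + (39s^3+273s^2-351s-2457)
  -2s^4-6s^3+74s^2+54s-504 = (-(2/39)s+8/39)(39s^3+273s^2-351s-2457) + (0)
Last nonzero remainder: 39s^3+273s^2-351s-2457. Dividing through by 39 gives the monic gcd s^3+7s^2-9s-63.

s^3+7s^2-9s-63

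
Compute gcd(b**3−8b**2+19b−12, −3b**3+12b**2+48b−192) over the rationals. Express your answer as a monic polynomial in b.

b−4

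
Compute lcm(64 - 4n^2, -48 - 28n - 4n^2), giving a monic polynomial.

-48 - 16n + 3n^2 + n^3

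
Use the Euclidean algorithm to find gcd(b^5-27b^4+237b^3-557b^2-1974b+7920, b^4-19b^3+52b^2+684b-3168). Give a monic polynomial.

b^3-25b^2+202b-528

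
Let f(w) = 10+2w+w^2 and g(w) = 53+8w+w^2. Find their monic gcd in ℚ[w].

1

Repeated division with remainder:
  w^2+2w+10 = (w^2+8w+53) + (-6w-43)
  w^2+8w+53 = (-(1/6)w-5/36)(-6w-43) + (1693/36)
  -6w-43 = (-(216/1693)w-1548/1693)(1693/36) + (0)
The last nonzero remainder is the constant 1693/36, so the polynomials are coprime and gcd = 1.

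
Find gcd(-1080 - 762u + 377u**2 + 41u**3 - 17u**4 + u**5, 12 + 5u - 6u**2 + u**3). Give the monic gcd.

-3 - 2u + u**2

Repeated division with remainder:
  u**5 - 17u**4 + 41u**3 + 377u**2 - 762u - 1080 = (u**2 - 11u - 30)(u**3 - 6u**2 + 5u + 12) + (240u**2 - 480u - 720)
  u**3 - 6u**2 + 5u + 12 = ((1/240)u - 1/60)(240u**2 - 480u - 720) + (0)
Last nonzero remainder: 240u**2 - 480u - 720. Dividing through by 240 gives the monic gcd u**2 - 2u - 3.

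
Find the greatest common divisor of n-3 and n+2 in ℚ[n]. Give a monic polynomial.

1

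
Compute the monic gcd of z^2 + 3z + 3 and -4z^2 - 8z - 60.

Apply the Euclidean algorithm:
  z^2 + 3z + 3 = (-1/4)(-4z^2 - 8z - 60) + (z - 12)
  -4z^2 - 8z - 60 = (-4z - 56)(z - 12) + (-732)
  z - 12 = (-(1/732)z + 1/61)(-732) + (0)
The last nonzero remainder is the constant -732, so the polynomials are coprime and gcd = 1.

1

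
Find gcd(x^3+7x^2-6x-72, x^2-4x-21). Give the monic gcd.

Repeated division with remainder:
  x^3+7x^2-6x-72 = (x+11)(x^2-4x-21) + (59x+159)
  x^2-4x-21 = ((1/59)x-395/3481)(59x+159) + (-10296/3481)
  59x+159 = (-(205379/10296)x-184493/3432)(-10296/3481) + (0)
The last nonzero remainder is the constant -10296/3481, so the polynomials are coprime and gcd = 1.

1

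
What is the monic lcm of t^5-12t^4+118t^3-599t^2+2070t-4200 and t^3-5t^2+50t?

t^6-12t^5+118t^4-599t^3+2070t^2-4200t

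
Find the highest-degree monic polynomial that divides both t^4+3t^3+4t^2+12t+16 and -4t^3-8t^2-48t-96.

By polynomial division,
  t^4+3t^3+4t^2+12t+16 = (-(1/4)t-1/4)(-4t^3-8t^2-48t-96) + (-10t^2-24t-8)
  -4t^3-8t^2-48t-96 = ((2/5)t-4/25)(-10t^2-24t-8) + (-(1216/25)t-2432/25)
  -10t^2-24t-8 = ((125/608)t+25/304)(-(1216/25)t-2432/25) + (0)
Last nonzero remainder: -(1216/25)t-2432/25. Dividing through by -1216/25 gives the monic gcd t+2.

t+2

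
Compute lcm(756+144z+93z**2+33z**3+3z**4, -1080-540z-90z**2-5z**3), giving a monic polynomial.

1512+540z+234z**2+97z**3+17z**4+z**5

By polynomial division,
  3z**4+33z**3+93z**2+144z+756 = (-(3/5)z+21/5)(-5z**3-90z**2-540z-1080) + (147z**2+1764z+5292)
  -5z**3-90z**2-540z-1080 = (-(5/147)z-10/49)(147z**2+1764z+5292) + (0)
Last nonzero remainder: 147z**2+1764z+5292. Dividing through by 147 gives the monic gcd z**2+12z+36.
Then lcm(f, g) = f·g / gcd(f, g); expanding and making the result monic gives the answer.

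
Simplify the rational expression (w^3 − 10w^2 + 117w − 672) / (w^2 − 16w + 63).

By polynomial division,
  w^3 − 10w^2 + 117w − 672 = (w + 6)(w^2 − 16w + 63) + (150w − 1050)
  w^2 − 16w + 63 = ((1/150)w − 3/50)(150w − 1050) + (0)
Last nonzero remainder: 150w − 1050. Dividing through by 150 gives the monic gcd w − 7.
Cancel w − 7 from numerator and denominator to get the reduced form.

(w^2 − 3w + 96)/(w − 9)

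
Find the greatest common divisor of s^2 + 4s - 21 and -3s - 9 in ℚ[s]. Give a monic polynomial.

Apply the Euclidean algorithm:
  s^2 + 4s - 21 = (-(1/3)s - 1/3)(-3s - 9) + (-24)
  -3s - 9 = ((1/8)s + 3/8)(-24) + (0)
The last nonzero remainder is the constant -24, so the polynomials are coprime and gcd = 1.

1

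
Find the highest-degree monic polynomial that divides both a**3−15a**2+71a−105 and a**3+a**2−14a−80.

Apply the Euclidean algorithm:
  a**3−15a**2+71a−105 = (a**3+a**2−14a−80) + (−16a**2+85a−25)
  a**3+a**2−14a−80 = (−(1/16)a−101/256)(−16a**2+85a−25) + ((4601/256)a−23005/256)
  −16a**2+85a−25 = (−(4096/4601)a+1280/4601)((4601/256)a−23005/256) + (0)
Last nonzero remainder: (4601/256)a−23005/256. Dividing through by 4601/256 gives the monic gcd a−5.

a−5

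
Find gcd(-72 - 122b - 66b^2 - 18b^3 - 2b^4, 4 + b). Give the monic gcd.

4 + b

By polynomial division,
  -2b^4 - 18b^3 - 66b^2 - 122b - 72 = (-2b^3 - 10b^2 - 26b - 18)(b + 4) + (0)
The last nonzero remainder b + 4 is already monic.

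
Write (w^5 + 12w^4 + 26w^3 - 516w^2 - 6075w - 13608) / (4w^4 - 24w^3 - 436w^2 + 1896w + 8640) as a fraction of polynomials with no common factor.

(w^2 + 8w + 63)/(4w - 40)

Euclidean algorithm in ℚ[w]:
  w^5 + 12w^4 + 26w^3 - 516w^2 - 6075w - 13608 = ((1/4)w + 9/2)(4w^4 - 24w^3 - 436w^2 + 1896w + 8640) + (243w^3 + 972w^2 - 16767w - 52488)
  4w^4 - 24w^3 - 436w^2 + 1896w + 8640 = ((4/243)w - 40/243)(243w^3 + 972w^2 - 16767w - 52488) + (0)
Last nonzero remainder: 243w^3 + 972w^2 - 16767w - 52488. Dividing through by 243 gives the monic gcd w^3 + 4w^2 - 69w - 216.
Cancel w^3 + 4w^2 - 69w - 216 from numerator and denominator to get the reduced form.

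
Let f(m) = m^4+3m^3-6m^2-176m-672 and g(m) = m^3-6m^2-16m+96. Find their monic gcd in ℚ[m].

m^2-2m-24

Apply the Euclidean algorithm:
  m^4+3m^3-6m^2-176m-672 = (m+9)(m^3-6m^2-16m+96) + (64m^2-128m-1536)
  m^3-6m^2-16m+96 = ((1/64)m-1/16)(64m^2-128m-1536) + (0)
Last nonzero remainder: 64m^2-128m-1536. Dividing through by 64 gives the monic gcd m^2-2m-24.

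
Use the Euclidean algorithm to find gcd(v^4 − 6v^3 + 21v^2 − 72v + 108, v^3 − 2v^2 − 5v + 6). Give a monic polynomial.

Apply the Euclidean algorithm:
  v^4 − 6v^3 + 21v^2 − 72v + 108 = (v − 4)(v^3 − 2v^2 − 5v + 6) + (18v^2 − 98v + 132)
  v^3 − 2v^2 − 5v + 6 = ((1/18)v + 31/162)(18v^2 − 98v + 132) + ((520/81)v − 520/27)
  18v^2 − 98v + 132 = ((729/260)v − 891/130)((520/81)v − 520/27) + (0)
Last nonzero remainder: (520/81)v − 520/27. Dividing through by 520/81 gives the monic gcd v − 3.

v − 3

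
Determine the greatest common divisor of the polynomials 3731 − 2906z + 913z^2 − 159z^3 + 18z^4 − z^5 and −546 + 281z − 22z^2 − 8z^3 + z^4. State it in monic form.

Apply the Euclidean algorithm:
  −z^5 + 18z^4 − 159z^3 + 913z^2 − 2906z + 3731 = (−z + 10)(z^4 − 8z^3 − 22z^2 + 281z − 546) + (−101z^3 + 1414z^2 − 6262z + 9191)
  z^4 − 8z^3 − 22z^2 + 281z − 546 = (−(1/101)z − 6/101)(−101z^3 + 1414z^2 − 6262z + 9191) + (0)
Last nonzero remainder: −101z^3 + 1414z^2 − 6262z + 9191. Dividing through by −101 gives the monic gcd z^3 − 14z^2 + 62z − 91.

−91 + 62z − 14z^2 + z^3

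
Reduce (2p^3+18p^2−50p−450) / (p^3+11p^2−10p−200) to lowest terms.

Apply the Euclidean algorithm:
  2p^3+18p^2−50p−450 = (2)(p^3+11p^2−10p−200) + (−4p^2−30p−50)
  p^3+11p^2−10p−200 = (−(1/4)p−7/8)(−4p^2−30p−50) + (−(195/4)p−975/4)
  −4p^2−30p−50 = ((16/195)p+8/39)(−(195/4)p−975/4) + (0)
Last nonzero remainder: −(195/4)p−975/4. Dividing through by −195/4 gives the monic gcd p+5.
Cancel p+5 from numerator and denominator to get the reduced form.

(2p^2+8p−90)/(p^2+6p−40)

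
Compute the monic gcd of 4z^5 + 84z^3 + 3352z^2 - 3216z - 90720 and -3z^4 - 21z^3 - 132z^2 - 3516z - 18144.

By polynomial division,
  4z^5 + 84z^3 + 3352z^2 - 3216z - 90720 = (-(4/3)z + 28/3)(-3z^4 - 21z^3 - 132z^2 - 3516z - 18144) + (104z^3 - 104z^2 + 5408z + 78624)
  -3z^4 - 21z^3 - 132z^2 - 3516z - 18144 = (-(3/104)z - 3/13)(104z^3 - 104z^2 + 5408z + 78624) + (0)
Last nonzero remainder: 104z^3 - 104z^2 + 5408z + 78624. Dividing through by 104 gives the monic gcd z^3 - z^2 + 52z + 756.

z^3 - z^2 + 52z + 756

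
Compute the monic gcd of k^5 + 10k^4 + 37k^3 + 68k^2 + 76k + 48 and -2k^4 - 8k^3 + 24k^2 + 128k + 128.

k^2 + 6k + 8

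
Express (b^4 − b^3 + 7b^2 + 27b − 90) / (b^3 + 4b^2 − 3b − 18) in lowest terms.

(b^2 − 2b + 15)/(b + 3)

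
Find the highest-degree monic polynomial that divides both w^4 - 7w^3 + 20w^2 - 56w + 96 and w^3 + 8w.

Euclidean algorithm in ℚ[w]:
  w^4 - 7w^3 + 20w^2 - 56w + 96 = (w - 7)(w^3 + 8w) + (12w^2 + 96)
  w^3 + 8w = ((1/12)w)(12w^2 + 96) + (0)
Last nonzero remainder: 12w^2 + 96. Dividing through by 12 gives the monic gcd w^2 + 8.

w^2 + 8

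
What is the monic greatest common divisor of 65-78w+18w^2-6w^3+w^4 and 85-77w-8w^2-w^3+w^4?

Apply the Euclidean algorithm:
  w^4-6w^3+18w^2-78w+65 = (w^4-w^3-8w^2-77w+85) + (-5w^3+26w^2-w-20)
  w^4-w^3-8w^2-77w+85 = (-(1/5)w-21/25)(-5w^3+26w^2-w-20) + ((341/25)w^2-(2046/25)w+341/5)
  -5w^3+26w^2-w-20 = (-(125/341)w-100/341)((341/25)w^2-(2046/25)w+341/5) + (0)
Last nonzero remainder: (341/25)w^2-(2046/25)w+341/5. Dividing through by 341/25 gives the monic gcd w^2-6w+5.

5-6w+w^2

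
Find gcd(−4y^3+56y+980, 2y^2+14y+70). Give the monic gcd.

y^2+7y+35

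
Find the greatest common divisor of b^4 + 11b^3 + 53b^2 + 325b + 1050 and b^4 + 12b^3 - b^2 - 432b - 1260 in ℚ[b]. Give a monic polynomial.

b^2 + 12b + 35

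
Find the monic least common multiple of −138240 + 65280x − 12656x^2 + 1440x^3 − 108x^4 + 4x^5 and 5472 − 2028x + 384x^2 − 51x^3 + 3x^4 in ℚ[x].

By polynomial division,
  4x^5 − 108x^4 + 1440x^3 − 12656x^2 + 65280x − 138240 = ((4/3)x − 40/3)(3x^4 − 51x^3 + 384x^2 − 2028x + 5472) + (248x^3 − 4832x^2 + 30944x − 65280)
  3x^4 − 51x^3 + 384x^2 − 2028x + 5472 = ((3/248)x + 231/7688)(248x^3 − 4832x^2 + 30944x − 65280) + ((148824/961)x^2 − (2083536/961)x + 7143552/961)
  248x^3 − 4832x^2 + 30944x − 65280 = ((29791/18603)x − 163370/18603)((148824/961)x^2 − (2083536/961)x + 7143552/961) + (0)
Last nonzero remainder: (148824/961)x^2 − (2083536/961)x + 7143552/961. Dividing through by 148824/961 gives the monic gcd x^2 − 14x + 48.
Then lcm(f, g) = f·g / gcd(f, g); expanding and making the result monic gives the answer.

−1313280 + 723840x − 203752x^2 + 39492x^3 − 5270x^4 + 479x^5 − 30x^6 + x^7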